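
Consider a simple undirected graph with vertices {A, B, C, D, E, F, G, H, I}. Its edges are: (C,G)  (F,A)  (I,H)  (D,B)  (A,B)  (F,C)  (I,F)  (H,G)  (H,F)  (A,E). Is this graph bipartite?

No

H-F-I-H is an odd cycle (length 3), and a bipartite graph can contain only even cycles.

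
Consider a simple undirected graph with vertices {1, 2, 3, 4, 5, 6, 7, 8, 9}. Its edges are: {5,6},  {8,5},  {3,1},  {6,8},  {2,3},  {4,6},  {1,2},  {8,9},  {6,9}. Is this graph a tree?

No

The graph has 9 vertices and 9 edges.
It splits into 3 components, so it cannot be a tree.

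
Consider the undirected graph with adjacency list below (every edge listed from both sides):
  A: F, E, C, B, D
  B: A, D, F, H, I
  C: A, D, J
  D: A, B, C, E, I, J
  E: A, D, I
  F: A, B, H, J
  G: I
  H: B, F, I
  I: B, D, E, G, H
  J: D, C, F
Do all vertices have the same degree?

No

Degrees: A:5, B:5, C:3, D:6, E:3, F:4, G:1, H:3, I:5, J:3
Vertex G has degree 1 while D has degree 6, so the graph is not regular.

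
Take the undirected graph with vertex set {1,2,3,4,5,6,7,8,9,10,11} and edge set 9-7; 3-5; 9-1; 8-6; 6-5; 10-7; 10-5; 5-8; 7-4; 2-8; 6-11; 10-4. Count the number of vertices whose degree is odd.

Degrees: 1:1, 2:1, 3:1, 4:2, 5:4, 6:3, 7:3, 8:3, 9:2, 10:3, 11:1
Odd-degree vertices: 1, 2, 3, 6, 7, 8, 10, 11.

8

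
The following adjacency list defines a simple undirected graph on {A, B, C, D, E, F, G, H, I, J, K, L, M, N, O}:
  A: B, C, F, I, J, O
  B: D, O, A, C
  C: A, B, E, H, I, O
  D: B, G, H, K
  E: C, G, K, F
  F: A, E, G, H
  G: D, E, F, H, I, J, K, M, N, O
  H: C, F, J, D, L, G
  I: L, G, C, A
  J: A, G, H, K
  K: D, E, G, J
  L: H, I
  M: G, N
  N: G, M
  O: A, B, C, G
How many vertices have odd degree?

Degrees: A:6, B:4, C:6, D:4, E:4, F:4, G:10, H:6, I:4, J:4, K:4, L:2, M:2, N:2, O:4
Odd-degree vertices: none.

0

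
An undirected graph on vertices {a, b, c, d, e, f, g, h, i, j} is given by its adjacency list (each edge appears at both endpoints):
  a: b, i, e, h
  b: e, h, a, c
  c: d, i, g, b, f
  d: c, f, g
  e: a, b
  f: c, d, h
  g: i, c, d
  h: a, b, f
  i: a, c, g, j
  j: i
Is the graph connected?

Yes

Starting from a and exploring outward reaches every vertex (a, i, h, e, b, c, j, g, f, d); the graph is connected.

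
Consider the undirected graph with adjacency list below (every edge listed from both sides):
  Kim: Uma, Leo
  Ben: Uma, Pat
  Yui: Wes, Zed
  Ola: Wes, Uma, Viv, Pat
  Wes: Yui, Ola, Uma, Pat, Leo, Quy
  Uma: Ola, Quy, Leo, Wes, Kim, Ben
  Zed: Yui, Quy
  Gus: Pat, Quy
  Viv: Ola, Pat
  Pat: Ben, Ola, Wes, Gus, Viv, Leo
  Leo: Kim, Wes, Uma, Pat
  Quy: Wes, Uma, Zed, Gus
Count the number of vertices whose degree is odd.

0

Degrees: Kim:2, Ben:2, Yui:2, Ola:4, Wes:6, Uma:6, Zed:2, Gus:2, Viv:2, Pat:6, Leo:4, Quy:4
Odd-degree vertices: none.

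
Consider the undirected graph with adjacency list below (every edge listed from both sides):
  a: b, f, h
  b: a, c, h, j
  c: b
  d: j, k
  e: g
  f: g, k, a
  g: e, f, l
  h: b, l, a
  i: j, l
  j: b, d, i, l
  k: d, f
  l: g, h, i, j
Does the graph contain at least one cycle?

|V| = 12, |E| = 16, number of components = 1.
One cycle is a-f-k-d-j-b-a.

Yes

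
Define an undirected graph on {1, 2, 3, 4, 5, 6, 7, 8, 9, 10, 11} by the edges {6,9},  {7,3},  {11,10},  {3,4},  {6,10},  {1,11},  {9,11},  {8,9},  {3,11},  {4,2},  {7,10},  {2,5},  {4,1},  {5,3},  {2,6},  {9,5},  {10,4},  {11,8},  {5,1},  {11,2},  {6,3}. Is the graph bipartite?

8-9-11-8 is an odd cycle (length 3), and a bipartite graph can contain only even cycles.

No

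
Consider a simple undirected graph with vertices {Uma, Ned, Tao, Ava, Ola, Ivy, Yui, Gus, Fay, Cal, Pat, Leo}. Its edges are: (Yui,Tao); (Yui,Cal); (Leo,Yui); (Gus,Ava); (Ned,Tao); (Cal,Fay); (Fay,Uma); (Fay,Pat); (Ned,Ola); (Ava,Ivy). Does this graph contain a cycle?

|V| = 12, |E| = 10, number of components = 2.
Since 10 = 12 - 2, the graph is a forest and contains no cycle.

No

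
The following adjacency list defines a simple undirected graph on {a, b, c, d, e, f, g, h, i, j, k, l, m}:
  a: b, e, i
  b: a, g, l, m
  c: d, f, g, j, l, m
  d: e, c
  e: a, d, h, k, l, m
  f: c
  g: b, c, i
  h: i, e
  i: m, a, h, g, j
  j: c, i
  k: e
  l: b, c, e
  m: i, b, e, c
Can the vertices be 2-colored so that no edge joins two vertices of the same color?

Partition the vertices as {b, c, e, i} vs {a, d, f, g, h, j, k, l, m}. Each listed edge has one endpoint in each part, so the graph is bipartite.

Yes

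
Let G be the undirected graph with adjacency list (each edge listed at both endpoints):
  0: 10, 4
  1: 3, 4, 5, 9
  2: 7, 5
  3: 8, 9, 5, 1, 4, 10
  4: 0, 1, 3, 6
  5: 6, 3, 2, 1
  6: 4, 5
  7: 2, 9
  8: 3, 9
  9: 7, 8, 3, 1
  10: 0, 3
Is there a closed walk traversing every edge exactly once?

Degrees: 0:2, 1:4, 2:2, 3:6, 4:4, 5:4, 6:2, 7:2, 8:2, 9:4, 10:2
All degrees are even and the non-isolated vertices are connected — an Eulerian circuit exists.

Yes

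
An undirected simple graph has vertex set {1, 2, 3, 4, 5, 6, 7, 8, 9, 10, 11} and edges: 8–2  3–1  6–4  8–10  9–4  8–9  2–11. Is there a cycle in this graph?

|V| = 11, |E| = 7, number of components = 4.
Since 7 = 11 - 4, the graph is a forest and contains no cycle.

No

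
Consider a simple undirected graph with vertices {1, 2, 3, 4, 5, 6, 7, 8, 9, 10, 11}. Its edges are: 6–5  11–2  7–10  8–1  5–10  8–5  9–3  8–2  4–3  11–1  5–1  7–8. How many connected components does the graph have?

Component: {3, 4, 9}
Component: {1, 2, 5, 6, 7, 8, 10, 11}

2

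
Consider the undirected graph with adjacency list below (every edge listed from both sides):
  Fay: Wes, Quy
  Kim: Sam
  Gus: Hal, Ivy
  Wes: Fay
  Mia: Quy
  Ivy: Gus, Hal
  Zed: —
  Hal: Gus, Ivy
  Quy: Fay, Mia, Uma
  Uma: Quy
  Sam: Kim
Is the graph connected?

No

Component: {Zed}
Component: {Kim, Sam}
Component: {Gus, Ivy, Hal}
Component: {Fay, Wes, Mia, Quy, Uma}
No edge joins these 4 groups, so the graph is disconnected.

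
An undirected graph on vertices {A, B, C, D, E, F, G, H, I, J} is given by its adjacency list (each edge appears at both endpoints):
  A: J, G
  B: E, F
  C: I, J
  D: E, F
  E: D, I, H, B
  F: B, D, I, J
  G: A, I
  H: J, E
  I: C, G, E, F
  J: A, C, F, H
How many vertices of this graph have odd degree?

0

Degrees: A:2, B:2, C:2, D:2, E:4, F:4, G:2, H:2, I:4, J:4
Odd-degree vertices: none.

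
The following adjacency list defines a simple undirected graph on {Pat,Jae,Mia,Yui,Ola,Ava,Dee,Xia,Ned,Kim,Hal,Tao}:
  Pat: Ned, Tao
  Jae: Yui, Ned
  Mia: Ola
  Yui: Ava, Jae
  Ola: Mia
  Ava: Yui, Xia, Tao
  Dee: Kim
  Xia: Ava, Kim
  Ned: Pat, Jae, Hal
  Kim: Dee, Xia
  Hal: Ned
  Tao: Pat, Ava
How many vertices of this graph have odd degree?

6

Degrees: Pat:2, Jae:2, Mia:1, Yui:2, Ola:1, Ava:3, Dee:1, Xia:2, Ned:3, Kim:2, Hal:1, Tao:2
Odd-degree vertices: Mia, Ola, Ava, Dee, Ned, Hal.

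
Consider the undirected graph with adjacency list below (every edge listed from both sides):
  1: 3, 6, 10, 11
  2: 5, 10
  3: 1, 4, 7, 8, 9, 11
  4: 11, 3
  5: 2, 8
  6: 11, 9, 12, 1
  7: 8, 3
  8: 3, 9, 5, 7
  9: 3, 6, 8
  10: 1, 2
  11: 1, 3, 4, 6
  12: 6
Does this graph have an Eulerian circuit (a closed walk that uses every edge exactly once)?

Degrees: 1:4, 2:2, 3:6, 4:2, 5:2, 6:4, 7:2, 8:4, 9:3, 10:2, 11:4, 12:1
Vertices with odd degree: 9, 12. An Eulerian circuit requires all degrees even.

No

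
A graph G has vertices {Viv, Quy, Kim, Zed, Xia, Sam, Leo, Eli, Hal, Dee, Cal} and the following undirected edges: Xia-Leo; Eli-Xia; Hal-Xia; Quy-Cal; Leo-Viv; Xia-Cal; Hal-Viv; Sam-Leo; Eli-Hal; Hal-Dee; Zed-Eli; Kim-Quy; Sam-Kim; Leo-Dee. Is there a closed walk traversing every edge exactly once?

No

Degrees: Viv:2, Quy:2, Kim:2, Zed:1, Xia:4, Sam:2, Leo:4, Eli:3, Hal:4, Dee:2, Cal:2
Vertices with odd degree: Zed, Eli. An Eulerian circuit requires all degrees even.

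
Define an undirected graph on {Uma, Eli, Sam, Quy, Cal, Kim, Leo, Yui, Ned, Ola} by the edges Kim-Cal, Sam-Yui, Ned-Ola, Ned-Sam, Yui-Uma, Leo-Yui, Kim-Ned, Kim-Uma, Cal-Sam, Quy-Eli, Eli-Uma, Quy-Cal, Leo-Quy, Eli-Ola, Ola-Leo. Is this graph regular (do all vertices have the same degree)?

Degrees: Uma:3, Eli:3, Sam:3, Quy:3, Cal:3, Kim:3, Leo:3, Yui:3, Ned:3, Ola:3
All degrees equal 3; the graph is regular.

Yes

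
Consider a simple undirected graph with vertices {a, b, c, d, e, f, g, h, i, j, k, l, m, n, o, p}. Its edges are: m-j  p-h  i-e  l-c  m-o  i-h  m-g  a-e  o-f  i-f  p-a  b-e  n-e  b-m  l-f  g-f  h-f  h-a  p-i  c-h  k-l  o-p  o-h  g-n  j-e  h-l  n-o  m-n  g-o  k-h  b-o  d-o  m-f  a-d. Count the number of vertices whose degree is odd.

Degrees: a:4, b:3, c:2, d:2, e:5, f:6, g:4, h:8, i:4, j:2, k:2, l:4, m:6, n:4, o:8, p:4
Odd-degree vertices: b, e.

2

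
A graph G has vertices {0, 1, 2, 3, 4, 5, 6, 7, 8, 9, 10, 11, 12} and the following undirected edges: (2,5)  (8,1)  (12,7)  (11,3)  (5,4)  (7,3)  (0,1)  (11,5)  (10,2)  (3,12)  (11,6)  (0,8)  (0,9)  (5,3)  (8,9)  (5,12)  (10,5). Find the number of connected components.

2

Component: {0, 1, 8, 9}
Component: {2, 3, 4, 5, 6, 7, 10, 11, 12}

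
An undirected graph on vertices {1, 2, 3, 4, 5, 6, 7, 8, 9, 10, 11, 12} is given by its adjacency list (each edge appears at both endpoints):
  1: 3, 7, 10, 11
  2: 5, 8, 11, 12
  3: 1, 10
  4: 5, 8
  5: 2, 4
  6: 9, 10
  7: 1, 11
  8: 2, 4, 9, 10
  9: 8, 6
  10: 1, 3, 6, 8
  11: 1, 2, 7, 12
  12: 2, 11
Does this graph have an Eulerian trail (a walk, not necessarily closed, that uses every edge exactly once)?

Yes

Degrees: 1:4, 2:4, 3:2, 4:2, 5:2, 6:2, 7:2, 8:4, 9:2, 10:4, 11:4, 12:2
Odd-degree vertices: none (0 total).
The non-isolated vertices are connected and exactly 0 have odd degree, so an Eulerian trail exists.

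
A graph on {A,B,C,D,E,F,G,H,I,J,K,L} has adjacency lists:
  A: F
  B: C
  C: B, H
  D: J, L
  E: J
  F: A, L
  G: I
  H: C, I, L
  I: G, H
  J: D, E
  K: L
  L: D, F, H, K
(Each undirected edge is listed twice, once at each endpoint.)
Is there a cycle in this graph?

|V| = 12, |E| = 11, number of components = 1.
Since 11 = 12 - 1, the graph is a forest and contains no cycle.

No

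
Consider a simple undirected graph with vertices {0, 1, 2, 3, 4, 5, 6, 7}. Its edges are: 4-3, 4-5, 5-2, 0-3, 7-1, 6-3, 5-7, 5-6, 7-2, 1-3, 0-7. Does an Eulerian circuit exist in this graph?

Yes

Degrees: 0:2, 1:2, 2:2, 3:4, 4:2, 5:4, 6:2, 7:4
All degrees are even and the non-isolated vertices are connected — an Eulerian circuit exists.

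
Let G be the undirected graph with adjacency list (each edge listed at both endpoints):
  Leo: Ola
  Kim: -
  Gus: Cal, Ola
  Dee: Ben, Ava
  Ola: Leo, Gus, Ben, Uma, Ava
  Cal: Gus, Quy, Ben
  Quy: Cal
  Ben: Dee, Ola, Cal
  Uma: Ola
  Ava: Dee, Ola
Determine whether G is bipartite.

Color {Kim, Dee, Ola, Cal} black and {Leo, Gus, Quy, Ben, Uma, Ava} white. No edge joins two same-colored vertices, so the graph is bipartite.

Yes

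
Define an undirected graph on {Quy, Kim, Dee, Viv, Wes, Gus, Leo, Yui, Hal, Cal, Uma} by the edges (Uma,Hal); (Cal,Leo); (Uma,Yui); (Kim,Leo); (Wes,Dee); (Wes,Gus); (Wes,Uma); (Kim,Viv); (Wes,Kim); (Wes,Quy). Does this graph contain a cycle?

The graph has 11 vertices, 10 edges, and 1 connected component.
A forest on 11 vertices with 1 component has exactly 10 edges, which matches — so no cycle.

No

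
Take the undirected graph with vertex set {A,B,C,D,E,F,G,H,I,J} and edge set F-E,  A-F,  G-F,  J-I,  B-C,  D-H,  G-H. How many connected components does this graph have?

3

Component: {B, C}
Component: {I, J}
Component: {A, D, E, F, G, H}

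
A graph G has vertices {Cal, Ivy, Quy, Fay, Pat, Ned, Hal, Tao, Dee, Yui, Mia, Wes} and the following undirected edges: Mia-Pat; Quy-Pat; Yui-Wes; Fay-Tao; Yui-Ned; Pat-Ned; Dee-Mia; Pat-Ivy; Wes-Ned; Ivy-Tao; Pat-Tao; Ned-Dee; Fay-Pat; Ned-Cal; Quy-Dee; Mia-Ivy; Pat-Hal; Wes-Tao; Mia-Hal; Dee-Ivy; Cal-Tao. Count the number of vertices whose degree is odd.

Degrees: Cal:2, Ivy:4, Quy:2, Fay:2, Pat:7, Ned:5, Hal:2, Tao:5, Dee:4, Yui:2, Mia:4, Wes:3
Odd-degree vertices: Pat, Ned, Tao, Wes.

4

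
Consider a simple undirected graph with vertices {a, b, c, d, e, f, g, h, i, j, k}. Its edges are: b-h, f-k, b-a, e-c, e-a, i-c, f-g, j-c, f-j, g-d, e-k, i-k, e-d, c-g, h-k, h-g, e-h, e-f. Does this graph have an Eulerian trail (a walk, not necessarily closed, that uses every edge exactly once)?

Degrees: a:2, b:2, c:4, d:2, e:6, f:4, g:4, h:4, i:2, j:2, k:4
Odd-degree vertices: none (0 total).
With 0 odd-degree vertices and all edges in one connected piece, an Eulerian trail exists.

Yes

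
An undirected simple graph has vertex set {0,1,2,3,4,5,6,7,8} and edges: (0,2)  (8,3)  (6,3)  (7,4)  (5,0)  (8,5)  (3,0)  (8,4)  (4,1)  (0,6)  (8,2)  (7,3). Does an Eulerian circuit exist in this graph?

Degrees: 0:4, 1:1, 2:2, 3:4, 4:3, 5:2, 6:2, 7:2, 8:4
Vertices with odd degree: 1, 4. An Eulerian circuit requires all degrees even.

No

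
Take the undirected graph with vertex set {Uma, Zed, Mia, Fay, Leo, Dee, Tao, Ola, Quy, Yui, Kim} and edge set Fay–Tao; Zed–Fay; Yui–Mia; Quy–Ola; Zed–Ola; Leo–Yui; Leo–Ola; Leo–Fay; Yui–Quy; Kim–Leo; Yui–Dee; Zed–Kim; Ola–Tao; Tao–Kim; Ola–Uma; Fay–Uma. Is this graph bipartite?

Yes

A valid 2-coloring puts {Fay, Ola, Yui, Kim} on one side and {Uma, Zed, Mia, Leo, Dee, Tao, Quy} on the other; every edge crosses between the two sides.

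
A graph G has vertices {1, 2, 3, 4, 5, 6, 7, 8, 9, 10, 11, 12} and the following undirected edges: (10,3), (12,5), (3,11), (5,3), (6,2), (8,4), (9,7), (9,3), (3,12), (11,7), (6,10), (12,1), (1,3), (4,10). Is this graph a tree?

The graph has 12 vertices and 14 edges.
A tree on 12 vertices has exactly 11 edges; this graph has 14, so it contains a cycle and is not a tree.

No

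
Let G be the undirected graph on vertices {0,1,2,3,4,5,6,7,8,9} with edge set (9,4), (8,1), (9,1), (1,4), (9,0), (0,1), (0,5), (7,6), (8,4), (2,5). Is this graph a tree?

The graph has 10 vertices and 10 edges.
It splits into 3 components, so it cannot be a tree.

No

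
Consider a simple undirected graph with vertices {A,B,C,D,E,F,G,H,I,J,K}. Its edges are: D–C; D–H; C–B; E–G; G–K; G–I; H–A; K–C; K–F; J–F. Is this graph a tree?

Yes

|V| = 11, |E| = 10.
Connected and |E| = |V| - 1, which characterizes a tree.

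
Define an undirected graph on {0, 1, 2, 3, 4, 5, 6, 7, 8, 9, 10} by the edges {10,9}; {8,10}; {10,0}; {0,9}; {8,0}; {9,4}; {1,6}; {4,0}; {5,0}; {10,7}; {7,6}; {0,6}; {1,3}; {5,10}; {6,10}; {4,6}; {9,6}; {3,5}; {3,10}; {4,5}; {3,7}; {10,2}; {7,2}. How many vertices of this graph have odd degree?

0

Degrees: 0:6, 1:2, 2:2, 3:4, 4:4, 5:4, 6:6, 7:4, 8:2, 9:4, 10:8
Odd-degree vertices: none.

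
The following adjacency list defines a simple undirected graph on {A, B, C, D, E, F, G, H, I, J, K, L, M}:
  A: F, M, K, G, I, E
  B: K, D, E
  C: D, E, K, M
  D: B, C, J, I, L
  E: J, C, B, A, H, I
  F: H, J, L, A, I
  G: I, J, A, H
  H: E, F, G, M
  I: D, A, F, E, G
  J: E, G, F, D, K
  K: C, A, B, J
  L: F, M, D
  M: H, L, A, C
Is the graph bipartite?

No

The cycle A-I-G-A has length 3, which is odd, so the graph is not bipartite.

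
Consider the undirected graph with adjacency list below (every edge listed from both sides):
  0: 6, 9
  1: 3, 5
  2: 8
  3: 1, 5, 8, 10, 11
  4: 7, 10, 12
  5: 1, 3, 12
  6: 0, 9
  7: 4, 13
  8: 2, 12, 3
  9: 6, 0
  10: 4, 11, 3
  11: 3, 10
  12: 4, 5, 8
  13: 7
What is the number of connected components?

Component: {0, 6, 9}
Component: {1, 2, 3, 4, 5, 7, 8, 10, 11, 12, 13}

2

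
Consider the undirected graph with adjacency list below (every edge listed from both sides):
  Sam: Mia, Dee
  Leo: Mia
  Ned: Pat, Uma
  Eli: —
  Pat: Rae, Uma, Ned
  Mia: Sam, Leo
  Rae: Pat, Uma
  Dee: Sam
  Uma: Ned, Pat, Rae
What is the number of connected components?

3

Component: {Eli}
Component: {Sam, Leo, Mia, Dee}
Component: {Ned, Pat, Rae, Uma}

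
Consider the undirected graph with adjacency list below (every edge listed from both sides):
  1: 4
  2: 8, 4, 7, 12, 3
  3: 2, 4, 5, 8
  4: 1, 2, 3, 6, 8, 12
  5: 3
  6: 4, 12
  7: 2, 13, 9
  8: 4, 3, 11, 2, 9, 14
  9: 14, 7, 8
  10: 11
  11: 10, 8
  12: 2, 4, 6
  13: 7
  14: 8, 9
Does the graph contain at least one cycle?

Yes

The graph has 14 vertices, 20 edges, and 1 connected component.
One cycle is 4-3-2-12-4.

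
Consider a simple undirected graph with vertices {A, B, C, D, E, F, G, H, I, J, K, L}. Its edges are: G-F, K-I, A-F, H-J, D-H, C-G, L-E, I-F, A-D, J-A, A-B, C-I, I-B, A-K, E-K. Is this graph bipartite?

A valid 2-coloring puts {B, C, D, F, J, K, L} on one side and {A, E, G, H, I} on the other; every edge crosses between the two sides.

Yes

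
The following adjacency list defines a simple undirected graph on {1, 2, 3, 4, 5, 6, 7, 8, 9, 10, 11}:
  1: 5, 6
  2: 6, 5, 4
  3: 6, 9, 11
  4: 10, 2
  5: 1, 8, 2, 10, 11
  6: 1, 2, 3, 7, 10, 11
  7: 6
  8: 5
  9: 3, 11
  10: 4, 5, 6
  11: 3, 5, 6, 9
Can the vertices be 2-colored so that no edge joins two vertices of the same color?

No

The cycle 9-3-11-9 has length 3, which is odd, so the graph is not bipartite.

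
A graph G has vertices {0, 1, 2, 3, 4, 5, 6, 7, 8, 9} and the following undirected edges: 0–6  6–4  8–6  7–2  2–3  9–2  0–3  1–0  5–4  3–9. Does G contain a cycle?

The graph has 10 vertices, 10 edges, and 1 connected component.
Since 10 > 10 - 1, a cycle must exist; for instance 3-9-2-3.

Yes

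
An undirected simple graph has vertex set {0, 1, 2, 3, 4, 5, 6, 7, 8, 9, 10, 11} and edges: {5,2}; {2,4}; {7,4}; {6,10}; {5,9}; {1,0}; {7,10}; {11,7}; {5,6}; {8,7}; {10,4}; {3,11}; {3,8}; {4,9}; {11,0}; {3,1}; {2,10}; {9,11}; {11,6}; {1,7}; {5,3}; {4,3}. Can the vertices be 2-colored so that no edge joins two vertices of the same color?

The cycle 7-10-4-7 has length 3, which is odd, so the graph is not bipartite.

No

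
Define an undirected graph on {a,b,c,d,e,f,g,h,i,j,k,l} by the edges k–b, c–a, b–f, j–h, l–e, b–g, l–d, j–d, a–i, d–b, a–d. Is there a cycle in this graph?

No

The graph has 12 vertices, 11 edges, and 1 connected component.
A forest on 12 vertices with 1 component has exactly 11 edges, which matches — so no cycle.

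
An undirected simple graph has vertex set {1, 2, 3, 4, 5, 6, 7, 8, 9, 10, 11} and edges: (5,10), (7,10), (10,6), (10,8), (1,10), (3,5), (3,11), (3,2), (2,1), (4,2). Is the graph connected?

No

Component: {9}
Component: {1, 2, 3, 4, 5, 6, 7, 8, 10, 11}
There are 2 separate components, so the graph is not connected.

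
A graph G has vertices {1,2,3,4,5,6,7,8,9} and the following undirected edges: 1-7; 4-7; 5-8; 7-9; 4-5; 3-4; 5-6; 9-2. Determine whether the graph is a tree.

Yes

|V| = 9, |E| = 8.
Connected and |E| = |V| - 1, which characterizes a tree.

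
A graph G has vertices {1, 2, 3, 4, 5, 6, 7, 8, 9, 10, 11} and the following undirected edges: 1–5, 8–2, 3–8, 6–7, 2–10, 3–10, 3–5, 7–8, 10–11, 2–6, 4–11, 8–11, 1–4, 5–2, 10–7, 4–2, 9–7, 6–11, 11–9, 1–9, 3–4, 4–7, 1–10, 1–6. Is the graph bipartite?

Yes

Partition the vertices as {4, 5, 6, 8, 9, 10} vs {1, 2, 3, 7, 11}. Each listed edge has one endpoint in each part, so the graph is bipartite.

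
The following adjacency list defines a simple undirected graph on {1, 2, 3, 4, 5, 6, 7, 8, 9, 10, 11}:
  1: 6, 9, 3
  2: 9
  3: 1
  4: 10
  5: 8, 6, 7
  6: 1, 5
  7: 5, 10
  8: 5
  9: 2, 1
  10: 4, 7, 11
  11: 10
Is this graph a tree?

|V| = 11, |E| = 10.
It is connected with exactly 10 edges, hence acyclic — it is a tree.

Yes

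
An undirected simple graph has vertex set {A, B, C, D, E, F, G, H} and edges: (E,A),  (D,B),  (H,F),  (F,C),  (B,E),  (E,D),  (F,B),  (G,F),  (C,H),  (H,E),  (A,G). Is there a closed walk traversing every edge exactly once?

No

Degrees: A:2, B:3, C:2, D:2, E:4, F:4, G:2, H:3
Vertices with odd degree: B, H. An Eulerian circuit requires all degrees even.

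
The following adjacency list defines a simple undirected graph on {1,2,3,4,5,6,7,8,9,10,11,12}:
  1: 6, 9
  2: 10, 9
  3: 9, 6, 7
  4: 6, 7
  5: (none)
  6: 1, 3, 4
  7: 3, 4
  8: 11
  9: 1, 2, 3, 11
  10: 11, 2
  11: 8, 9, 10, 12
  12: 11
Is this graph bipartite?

Yes

Color {5, 6, 7, 8, 9, 10, 12} black and {1, 2, 3, 4, 11} white. No edge joins two same-colored vertices, so the graph is bipartite.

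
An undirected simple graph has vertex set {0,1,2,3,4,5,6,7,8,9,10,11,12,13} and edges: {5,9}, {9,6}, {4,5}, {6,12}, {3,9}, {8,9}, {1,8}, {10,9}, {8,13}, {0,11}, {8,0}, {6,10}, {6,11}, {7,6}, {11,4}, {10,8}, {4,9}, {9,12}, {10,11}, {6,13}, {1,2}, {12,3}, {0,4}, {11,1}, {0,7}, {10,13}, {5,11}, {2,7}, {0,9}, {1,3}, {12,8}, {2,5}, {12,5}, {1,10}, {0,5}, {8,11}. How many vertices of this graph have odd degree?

8

Degrees: 0:6, 1:5, 2:3, 3:3, 4:4, 5:6, 6:6, 7:3, 8:7, 9:8, 10:6, 11:7, 12:5, 13:3
Odd-degree vertices: 1, 2, 3, 7, 8, 11, 12, 13.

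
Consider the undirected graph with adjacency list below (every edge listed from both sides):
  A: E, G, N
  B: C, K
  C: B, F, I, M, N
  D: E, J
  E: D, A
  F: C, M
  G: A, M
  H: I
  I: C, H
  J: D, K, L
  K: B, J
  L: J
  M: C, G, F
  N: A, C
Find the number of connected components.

1

Component: {A, B, C, D, E, F, G, H, I, J, K, L, M, N}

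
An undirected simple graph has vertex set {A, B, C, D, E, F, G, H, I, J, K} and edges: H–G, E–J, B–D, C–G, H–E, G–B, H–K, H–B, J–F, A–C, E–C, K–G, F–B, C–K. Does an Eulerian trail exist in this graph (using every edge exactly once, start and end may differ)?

Degrees: A:1, B:4, C:4, D:1, E:3, F:2, G:4, H:4, I:0, J:2, K:3
Odd-degree vertices: A, D, E, K (4 total).
An Eulerian trail requires 0 or 2 odd-degree vertices; here there are 4.

No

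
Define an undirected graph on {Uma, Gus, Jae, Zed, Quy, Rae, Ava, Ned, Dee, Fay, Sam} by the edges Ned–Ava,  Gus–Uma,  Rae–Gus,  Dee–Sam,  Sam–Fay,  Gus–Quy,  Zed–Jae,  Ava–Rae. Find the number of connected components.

3

Component: {Jae, Zed}
Component: {Dee, Fay, Sam}
Component: {Uma, Gus, Quy, Rae, Ava, Ned}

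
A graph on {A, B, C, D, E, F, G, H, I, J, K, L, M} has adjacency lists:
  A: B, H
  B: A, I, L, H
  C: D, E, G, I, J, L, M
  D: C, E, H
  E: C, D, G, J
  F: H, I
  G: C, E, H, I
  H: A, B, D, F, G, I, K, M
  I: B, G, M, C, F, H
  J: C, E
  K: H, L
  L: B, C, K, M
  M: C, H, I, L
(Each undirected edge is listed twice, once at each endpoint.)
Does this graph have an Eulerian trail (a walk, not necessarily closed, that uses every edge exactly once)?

Degrees: A:2, B:4, C:7, D:3, E:4, F:2, G:4, H:8, I:6, J:2, K:2, L:4, M:4
Odd-degree vertices: C, D (2 total).
With 2 odd-degree vertices and all edges in one connected piece, an Eulerian trail exists (from C to D).

Yes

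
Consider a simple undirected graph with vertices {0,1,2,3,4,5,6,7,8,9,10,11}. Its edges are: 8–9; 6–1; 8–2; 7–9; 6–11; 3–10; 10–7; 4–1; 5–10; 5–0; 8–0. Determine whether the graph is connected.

No

Component: {1, 4, 6, 11}
Component: {0, 2, 3, 5, 7, 8, 9, 10}
There are 2 separate components, so the graph is not connected.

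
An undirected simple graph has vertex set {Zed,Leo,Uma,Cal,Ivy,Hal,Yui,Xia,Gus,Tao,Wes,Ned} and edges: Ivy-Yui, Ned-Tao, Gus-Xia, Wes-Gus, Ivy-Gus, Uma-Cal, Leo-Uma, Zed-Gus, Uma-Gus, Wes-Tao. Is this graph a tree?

No

The graph has 12 vertices and 10 edges.
It is not connected, so it is not a tree.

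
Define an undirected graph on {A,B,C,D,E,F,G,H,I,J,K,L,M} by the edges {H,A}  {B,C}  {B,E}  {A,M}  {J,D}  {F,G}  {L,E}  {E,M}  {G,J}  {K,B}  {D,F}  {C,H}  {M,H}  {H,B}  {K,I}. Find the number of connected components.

2

Component: {D, F, G, J}
Component: {A, B, C, E, H, I, K, L, M}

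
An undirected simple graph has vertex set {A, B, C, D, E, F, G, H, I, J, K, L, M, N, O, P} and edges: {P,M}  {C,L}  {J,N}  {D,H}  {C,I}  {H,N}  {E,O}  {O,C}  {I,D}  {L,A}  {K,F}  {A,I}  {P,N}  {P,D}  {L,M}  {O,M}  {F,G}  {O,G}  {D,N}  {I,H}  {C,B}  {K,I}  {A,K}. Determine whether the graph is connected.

Yes

Starting from A and exploring outward reaches every vertex (A, K, L, I, F, M, C, D, H, G, O, P, B, N, E, J); the graph is connected.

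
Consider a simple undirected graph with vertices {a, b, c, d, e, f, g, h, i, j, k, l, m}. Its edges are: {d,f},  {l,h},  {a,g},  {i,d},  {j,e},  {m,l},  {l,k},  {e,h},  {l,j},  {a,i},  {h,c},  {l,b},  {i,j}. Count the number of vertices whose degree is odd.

10

Degrees: a:2, b:1, c:1, d:2, e:2, f:1, g:1, h:3, i:3, j:3, k:1, l:5, m:1
Odd-degree vertices: b, c, f, g, h, i, j, k, l, m.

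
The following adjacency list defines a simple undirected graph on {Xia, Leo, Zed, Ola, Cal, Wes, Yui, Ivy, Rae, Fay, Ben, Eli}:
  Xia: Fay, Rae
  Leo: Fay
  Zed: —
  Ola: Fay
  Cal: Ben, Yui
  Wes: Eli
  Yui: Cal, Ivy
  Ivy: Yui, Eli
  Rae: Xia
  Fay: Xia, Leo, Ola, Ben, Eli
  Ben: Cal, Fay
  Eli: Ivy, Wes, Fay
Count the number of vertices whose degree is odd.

6

Degrees: Xia:2, Leo:1, Zed:0, Ola:1, Cal:2, Wes:1, Yui:2, Ivy:2, Rae:1, Fay:5, Ben:2, Eli:3
Odd-degree vertices: Leo, Ola, Wes, Rae, Fay, Eli.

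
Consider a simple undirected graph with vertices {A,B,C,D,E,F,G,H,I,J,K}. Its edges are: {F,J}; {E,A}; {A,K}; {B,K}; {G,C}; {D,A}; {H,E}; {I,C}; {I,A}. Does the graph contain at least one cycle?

No

|V| = 11, |E| = 9, number of components = 2.
Since 9 = 11 - 2, the graph is a forest and contains no cycle.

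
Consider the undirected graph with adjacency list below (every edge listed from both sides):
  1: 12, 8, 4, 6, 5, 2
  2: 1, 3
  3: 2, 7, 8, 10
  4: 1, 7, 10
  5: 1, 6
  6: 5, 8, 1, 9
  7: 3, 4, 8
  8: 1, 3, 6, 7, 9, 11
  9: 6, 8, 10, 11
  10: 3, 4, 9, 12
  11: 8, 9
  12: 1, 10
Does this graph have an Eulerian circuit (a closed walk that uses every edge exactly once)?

No

Degrees: 1:6, 2:2, 3:4, 4:3, 5:2, 6:4, 7:3, 8:6, 9:4, 10:4, 11:2, 12:2
Vertices with odd degree: 4, 7. An Eulerian circuit requires all degrees even.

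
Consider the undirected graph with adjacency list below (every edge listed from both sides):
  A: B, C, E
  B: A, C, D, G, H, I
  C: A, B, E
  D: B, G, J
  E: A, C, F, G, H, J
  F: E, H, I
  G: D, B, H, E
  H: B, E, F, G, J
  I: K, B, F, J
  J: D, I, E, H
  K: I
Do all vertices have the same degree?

No

Degrees: A:3, B:6, C:3, D:3, E:6, F:3, G:4, H:5, I:4, J:4, K:1
Vertex K has degree 1 while B has degree 6, so the graph is not regular.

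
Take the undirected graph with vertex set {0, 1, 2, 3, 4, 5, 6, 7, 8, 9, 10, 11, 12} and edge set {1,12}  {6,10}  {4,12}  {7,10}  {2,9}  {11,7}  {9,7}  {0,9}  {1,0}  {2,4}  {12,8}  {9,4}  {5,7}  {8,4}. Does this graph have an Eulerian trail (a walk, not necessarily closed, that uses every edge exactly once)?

Degrees: 0:2, 1:2, 2:2, 3:0, 4:4, 5:1, 6:1, 7:4, 8:2, 9:4, 10:2, 11:1, 12:3
Odd-degree vertices: 5, 6, 11, 12 (4 total).
With 4 odd-degree vertices (more than two), no single trail can use every edge.

No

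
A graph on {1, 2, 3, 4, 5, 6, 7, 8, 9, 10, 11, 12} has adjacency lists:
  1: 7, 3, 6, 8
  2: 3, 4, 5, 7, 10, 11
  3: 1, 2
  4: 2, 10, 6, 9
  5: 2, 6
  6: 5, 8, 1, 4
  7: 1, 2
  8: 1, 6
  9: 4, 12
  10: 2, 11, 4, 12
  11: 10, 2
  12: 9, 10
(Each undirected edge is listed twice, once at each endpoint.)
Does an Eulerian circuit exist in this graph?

Yes

Degrees: 1:4, 2:6, 3:2, 4:4, 5:2, 6:4, 7:2, 8:2, 9:2, 10:4, 11:2, 12:2
All degrees are even and the non-isolated vertices are connected — an Eulerian circuit exists.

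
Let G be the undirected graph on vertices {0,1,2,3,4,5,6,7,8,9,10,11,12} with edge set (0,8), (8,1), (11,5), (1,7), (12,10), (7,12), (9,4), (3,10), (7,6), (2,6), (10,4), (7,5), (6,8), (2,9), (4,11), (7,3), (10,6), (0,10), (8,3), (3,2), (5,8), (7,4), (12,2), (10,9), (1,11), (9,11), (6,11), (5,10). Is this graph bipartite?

No

The cycle 4-9-11-4 has length 3, which is odd, so the graph is not bipartite.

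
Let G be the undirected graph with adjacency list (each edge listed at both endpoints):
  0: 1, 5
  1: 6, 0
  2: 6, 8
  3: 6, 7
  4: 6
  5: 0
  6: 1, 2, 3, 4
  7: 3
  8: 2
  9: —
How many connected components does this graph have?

Component: {9}
Component: {0, 1, 2, 3, 4, 5, 6, 7, 8}

2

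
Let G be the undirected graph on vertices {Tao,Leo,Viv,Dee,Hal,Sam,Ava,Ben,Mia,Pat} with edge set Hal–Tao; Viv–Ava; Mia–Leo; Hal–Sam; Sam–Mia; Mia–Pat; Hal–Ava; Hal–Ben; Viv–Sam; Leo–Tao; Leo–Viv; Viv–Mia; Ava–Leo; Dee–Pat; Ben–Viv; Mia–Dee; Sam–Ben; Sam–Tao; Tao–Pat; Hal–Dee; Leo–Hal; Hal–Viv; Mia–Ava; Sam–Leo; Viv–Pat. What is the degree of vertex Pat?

4

Neighbors of Pat: Tao, Viv, Dee, Mia.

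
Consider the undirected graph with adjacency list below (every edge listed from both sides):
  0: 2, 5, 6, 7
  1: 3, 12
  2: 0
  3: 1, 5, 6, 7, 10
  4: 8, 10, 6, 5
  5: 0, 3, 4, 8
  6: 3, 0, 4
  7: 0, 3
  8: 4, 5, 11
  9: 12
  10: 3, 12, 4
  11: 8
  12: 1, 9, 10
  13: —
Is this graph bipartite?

No

The cycle 4-8-5-4 has length 3, which is odd, so the graph is not bipartite.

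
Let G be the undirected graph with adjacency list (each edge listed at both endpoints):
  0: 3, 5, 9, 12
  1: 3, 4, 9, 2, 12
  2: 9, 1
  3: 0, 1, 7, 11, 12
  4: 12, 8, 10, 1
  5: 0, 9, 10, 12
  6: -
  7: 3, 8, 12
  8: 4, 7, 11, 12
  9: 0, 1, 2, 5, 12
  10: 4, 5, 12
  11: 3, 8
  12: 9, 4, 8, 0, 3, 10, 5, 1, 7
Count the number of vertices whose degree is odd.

Degrees: 0:4, 1:5, 2:2, 3:5, 4:4, 5:4, 6:0, 7:3, 8:4, 9:5, 10:3, 11:2, 12:9
Odd-degree vertices: 1, 3, 7, 9, 10, 12.

6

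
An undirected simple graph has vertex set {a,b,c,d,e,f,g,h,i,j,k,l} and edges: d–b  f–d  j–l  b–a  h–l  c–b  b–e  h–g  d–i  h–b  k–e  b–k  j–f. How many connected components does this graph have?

Component: {a, b, c, d, e, f, g, h, i, j, k, l}

1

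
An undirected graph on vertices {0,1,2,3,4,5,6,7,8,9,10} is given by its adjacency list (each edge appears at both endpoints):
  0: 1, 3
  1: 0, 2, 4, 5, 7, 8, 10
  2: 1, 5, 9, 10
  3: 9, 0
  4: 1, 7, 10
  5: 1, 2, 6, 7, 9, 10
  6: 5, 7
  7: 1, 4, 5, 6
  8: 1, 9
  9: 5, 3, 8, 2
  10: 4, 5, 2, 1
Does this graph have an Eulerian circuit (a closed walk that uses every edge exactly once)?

No

Degrees: 0:2, 1:7, 2:4, 3:2, 4:3, 5:6, 6:2, 7:4, 8:2, 9:4, 10:4
Vertices with odd degree: 1, 4. An Eulerian circuit requires all degrees even.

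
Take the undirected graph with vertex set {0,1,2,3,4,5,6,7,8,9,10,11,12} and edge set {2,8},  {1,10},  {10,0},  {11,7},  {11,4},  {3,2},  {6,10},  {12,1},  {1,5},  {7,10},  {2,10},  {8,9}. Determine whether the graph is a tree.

|V| = 13, |E| = 12.
Connected and |E| = |V| - 1, which characterizes a tree.

Yes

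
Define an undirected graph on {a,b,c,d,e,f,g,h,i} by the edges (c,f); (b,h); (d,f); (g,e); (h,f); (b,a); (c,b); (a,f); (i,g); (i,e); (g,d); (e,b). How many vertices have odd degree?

2

Degrees: a:2, b:4, c:2, d:2, e:3, f:4, g:3, h:2, i:2
Odd-degree vertices: e, g.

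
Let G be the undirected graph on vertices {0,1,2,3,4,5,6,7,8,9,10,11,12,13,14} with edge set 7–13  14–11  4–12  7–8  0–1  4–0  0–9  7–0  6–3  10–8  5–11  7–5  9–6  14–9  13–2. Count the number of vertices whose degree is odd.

6

Degrees: 0:4, 1:1, 2:1, 3:1, 4:2, 5:2, 6:2, 7:4, 8:2, 9:3, 10:1, 11:2, 12:1, 13:2, 14:2
Odd-degree vertices: 1, 2, 3, 9, 10, 12.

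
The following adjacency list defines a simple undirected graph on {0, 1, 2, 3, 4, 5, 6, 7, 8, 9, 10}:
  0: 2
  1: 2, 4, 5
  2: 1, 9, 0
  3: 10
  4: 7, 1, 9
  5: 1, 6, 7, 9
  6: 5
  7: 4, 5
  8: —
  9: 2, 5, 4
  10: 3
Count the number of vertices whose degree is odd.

8

Degrees: 0:1, 1:3, 2:3, 3:1, 4:3, 5:4, 6:1, 7:2, 8:0, 9:3, 10:1
Odd-degree vertices: 0, 1, 2, 3, 4, 6, 9, 10.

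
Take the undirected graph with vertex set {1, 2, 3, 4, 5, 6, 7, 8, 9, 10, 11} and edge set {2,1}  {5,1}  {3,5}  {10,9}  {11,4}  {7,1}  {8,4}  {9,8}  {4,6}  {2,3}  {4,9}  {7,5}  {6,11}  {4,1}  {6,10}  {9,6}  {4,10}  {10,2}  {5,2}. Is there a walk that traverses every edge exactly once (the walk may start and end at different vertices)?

Degrees: 1:4, 2:4, 3:2, 4:6, 5:4, 6:4, 7:2, 8:2, 9:4, 10:4, 11:2
Odd-degree vertices: none (0 total).
The non-isolated vertices are connected and exactly 0 have odd degree, so an Eulerian trail exists.

Yes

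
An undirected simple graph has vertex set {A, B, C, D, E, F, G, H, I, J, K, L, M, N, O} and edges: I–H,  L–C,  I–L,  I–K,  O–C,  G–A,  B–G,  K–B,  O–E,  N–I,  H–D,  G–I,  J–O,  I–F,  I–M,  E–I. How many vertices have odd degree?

8

Degrees: A:1, B:2, C:2, D:1, E:2, F:1, G:3, H:2, I:8, J:1, K:2, L:2, M:1, N:1, O:3
Odd-degree vertices: A, D, F, G, J, M, N, O.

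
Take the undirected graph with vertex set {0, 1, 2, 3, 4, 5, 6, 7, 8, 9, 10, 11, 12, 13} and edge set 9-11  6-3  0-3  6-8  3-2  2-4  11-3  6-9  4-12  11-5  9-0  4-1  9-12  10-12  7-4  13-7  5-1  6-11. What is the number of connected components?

1

Component: {0, 1, 2, 3, 4, 5, 6, 7, 8, 9, 10, 11, 12, 13}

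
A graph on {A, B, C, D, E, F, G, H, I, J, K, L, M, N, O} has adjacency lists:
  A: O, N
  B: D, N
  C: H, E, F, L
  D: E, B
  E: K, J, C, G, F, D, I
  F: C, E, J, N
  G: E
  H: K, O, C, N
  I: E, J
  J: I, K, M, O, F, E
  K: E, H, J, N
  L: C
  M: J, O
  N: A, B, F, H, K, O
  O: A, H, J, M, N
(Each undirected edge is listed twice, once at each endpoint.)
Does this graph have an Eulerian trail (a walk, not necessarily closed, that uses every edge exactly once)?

Degrees: A:2, B:2, C:4, D:2, E:7, F:4, G:1, H:4, I:2, J:6, K:4, L:1, M:2, N:6, O:5
Odd-degree vertices: E, G, L, O (4 total).
An Eulerian trail requires 0 or 2 odd-degree vertices; here there are 4.

No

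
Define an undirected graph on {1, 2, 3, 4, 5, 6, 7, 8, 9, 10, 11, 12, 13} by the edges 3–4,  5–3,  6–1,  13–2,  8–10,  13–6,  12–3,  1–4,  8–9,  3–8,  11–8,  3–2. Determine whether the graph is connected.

Component: {7}
Component: {1, 2, 3, 4, 5, 6, 8, 9, 10, 11, 12, 13}
No edge joins these 2 groups, so the graph is disconnected.

No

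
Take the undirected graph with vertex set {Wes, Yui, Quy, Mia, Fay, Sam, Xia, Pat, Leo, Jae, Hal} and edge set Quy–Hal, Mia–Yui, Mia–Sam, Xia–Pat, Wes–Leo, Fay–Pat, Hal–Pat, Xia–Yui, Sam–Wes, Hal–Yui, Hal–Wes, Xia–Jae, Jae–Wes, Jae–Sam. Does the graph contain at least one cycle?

The graph has 11 vertices, 14 edges, and 1 connected component.
One cycle is Wes-Hal-Yui-Mia-Sam-Wes.

Yes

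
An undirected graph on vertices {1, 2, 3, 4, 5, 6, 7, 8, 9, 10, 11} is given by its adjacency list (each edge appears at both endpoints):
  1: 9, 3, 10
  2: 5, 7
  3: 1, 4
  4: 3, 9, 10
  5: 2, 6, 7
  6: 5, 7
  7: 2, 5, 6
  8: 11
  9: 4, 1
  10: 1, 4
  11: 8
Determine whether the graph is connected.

Component: {8, 11}
Component: {2, 5, 6, 7}
Component: {1, 3, 4, 9, 10}
No edge joins these 3 groups, so the graph is disconnected.

No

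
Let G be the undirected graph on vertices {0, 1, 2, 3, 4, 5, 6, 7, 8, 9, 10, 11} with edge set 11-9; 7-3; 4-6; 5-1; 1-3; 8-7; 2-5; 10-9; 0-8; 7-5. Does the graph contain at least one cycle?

The graph has 12 vertices, 10 edges, and 3 connected components.
Since 10 > 12 - 3, a cycle must exist; for instance 7-3-1-5-7.

Yes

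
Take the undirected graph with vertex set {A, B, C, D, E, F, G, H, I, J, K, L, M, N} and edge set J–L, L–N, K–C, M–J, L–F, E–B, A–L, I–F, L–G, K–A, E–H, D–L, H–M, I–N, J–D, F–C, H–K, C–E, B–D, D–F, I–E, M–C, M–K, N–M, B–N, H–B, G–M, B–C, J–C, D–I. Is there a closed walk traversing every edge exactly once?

No

Degrees: A:2, B:5, C:6, D:5, E:4, F:4, G:2, H:4, I:4, J:4, K:4, L:6, M:6, N:4
B, D have odd degree; an Eulerian circuit needs every degree to be even, so none exists.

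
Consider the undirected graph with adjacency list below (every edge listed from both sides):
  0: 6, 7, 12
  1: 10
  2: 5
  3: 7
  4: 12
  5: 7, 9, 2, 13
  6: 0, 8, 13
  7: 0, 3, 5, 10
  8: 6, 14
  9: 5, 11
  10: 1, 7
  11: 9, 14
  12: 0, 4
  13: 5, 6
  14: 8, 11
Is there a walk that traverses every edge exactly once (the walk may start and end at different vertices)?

Degrees: 0:3, 1:1, 2:1, 3:1, 4:1, 5:4, 6:3, 7:4, 8:2, 9:2, 10:2, 11:2, 12:2, 13:2, 14:2
Odd-degree vertices: 0, 1, 2, 3, 4, 6 (6 total).
An Eulerian trail requires 0 or 2 odd-degree vertices; here there are 6.

No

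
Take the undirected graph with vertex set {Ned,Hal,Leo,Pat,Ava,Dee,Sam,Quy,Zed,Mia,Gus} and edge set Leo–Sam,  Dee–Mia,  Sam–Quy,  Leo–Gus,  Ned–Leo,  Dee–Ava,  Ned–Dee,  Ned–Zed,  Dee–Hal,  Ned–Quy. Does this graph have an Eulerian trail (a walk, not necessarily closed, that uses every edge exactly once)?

No

Degrees: Ned:4, Hal:1, Leo:3, Pat:0, Ava:1, Dee:4, Sam:2, Quy:2, Zed:1, Mia:1, Gus:1
Odd-degree vertices: Hal, Leo, Ava, Zed, Mia, Gus (6 total).
An Eulerian trail requires 0 or 2 odd-degree vertices; here there are 6.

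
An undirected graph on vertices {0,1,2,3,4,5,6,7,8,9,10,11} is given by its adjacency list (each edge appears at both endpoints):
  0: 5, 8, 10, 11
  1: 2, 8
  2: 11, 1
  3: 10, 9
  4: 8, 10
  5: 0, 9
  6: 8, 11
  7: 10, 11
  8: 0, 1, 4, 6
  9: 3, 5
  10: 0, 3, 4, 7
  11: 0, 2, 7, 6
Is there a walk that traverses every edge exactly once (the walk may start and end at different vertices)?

Degrees: 0:4, 1:2, 2:2, 3:2, 4:2, 5:2, 6:2, 7:2, 8:4, 9:2, 10:4, 11:4
Odd-degree vertices: none (0 total).
With 0 odd-degree vertices and all edges in one connected piece, an Eulerian trail exists.

Yes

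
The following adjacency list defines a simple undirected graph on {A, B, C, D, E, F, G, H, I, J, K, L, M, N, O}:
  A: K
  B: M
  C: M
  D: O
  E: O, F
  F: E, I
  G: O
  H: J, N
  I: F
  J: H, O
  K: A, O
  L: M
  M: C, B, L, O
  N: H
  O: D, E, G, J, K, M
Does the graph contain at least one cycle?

No

|V| = 15, |E| = 14, number of components = 1.
Since 14 = 15 - 1, the graph is a forest and contains no cycle.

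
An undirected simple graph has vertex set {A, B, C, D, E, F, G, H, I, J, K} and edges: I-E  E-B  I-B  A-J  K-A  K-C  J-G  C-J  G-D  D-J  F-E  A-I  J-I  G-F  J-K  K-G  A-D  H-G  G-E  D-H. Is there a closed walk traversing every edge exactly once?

Yes

Degrees: A:4, B:2, C:2, D:4, E:4, F:2, G:6, H:2, I:4, J:6, K:4
Every vertex has even degree and the edges form a single connected piece, so an Eulerian circuit exists.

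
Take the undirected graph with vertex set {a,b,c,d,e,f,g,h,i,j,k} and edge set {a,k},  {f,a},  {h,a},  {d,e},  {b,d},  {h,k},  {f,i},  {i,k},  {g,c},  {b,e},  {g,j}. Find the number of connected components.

3

Component: {b, d, e}
Component: {c, g, j}
Component: {a, f, h, i, k}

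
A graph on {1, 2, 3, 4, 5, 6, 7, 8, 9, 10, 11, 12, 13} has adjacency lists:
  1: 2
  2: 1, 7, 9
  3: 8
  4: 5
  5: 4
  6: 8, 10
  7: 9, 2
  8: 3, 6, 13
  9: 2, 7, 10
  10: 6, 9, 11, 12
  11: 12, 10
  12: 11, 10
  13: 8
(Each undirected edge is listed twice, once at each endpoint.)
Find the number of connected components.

Component: {4, 5}
Component: {1, 2, 3, 6, 7, 8, 9, 10, 11, 12, 13}

2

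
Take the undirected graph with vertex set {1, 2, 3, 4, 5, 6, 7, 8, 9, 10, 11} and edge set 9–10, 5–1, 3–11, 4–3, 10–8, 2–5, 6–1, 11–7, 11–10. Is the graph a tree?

No

|V| = 11, |E| = 9.
It splits into 2 components, so it cannot be a tree.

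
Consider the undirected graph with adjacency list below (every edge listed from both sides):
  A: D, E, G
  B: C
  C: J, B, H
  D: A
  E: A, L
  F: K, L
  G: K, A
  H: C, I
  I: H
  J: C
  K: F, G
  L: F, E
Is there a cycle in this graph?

Yes

|V| = 12, |E| = 11, number of components = 2.
Since 11 > 12 - 2, a cycle must exist; for instance A-E-L-F-K-G-A.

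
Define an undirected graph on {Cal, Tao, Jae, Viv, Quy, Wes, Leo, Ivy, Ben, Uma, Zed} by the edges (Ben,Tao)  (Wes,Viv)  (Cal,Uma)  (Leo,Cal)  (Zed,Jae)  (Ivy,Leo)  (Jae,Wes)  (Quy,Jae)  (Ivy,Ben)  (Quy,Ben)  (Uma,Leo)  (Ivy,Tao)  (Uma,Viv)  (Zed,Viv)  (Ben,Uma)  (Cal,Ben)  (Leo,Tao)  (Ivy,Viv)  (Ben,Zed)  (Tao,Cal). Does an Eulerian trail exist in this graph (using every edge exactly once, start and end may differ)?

Yes

Degrees: Cal:4, Tao:4, Jae:3, Viv:4, Quy:2, Wes:2, Leo:4, Ivy:4, Ben:6, Uma:4, Zed:3
Odd-degree vertices: Jae, Zed (2 total).
With 2 odd-degree vertices and all edges in one connected piece, an Eulerian trail exists (from Jae to Zed).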